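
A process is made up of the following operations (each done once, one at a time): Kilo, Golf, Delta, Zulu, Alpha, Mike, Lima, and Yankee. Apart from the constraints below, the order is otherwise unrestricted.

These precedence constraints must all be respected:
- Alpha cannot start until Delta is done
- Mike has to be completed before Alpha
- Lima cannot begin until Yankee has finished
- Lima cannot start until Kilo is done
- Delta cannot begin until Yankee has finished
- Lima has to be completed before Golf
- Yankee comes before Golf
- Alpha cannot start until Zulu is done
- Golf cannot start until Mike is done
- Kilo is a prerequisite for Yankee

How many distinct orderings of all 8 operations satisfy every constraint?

3 operations have no prerequisites (Kilo, Zulu, Mike), so any of them could come first.
Counting all ways to extend the partial order to a total order gives 178.

178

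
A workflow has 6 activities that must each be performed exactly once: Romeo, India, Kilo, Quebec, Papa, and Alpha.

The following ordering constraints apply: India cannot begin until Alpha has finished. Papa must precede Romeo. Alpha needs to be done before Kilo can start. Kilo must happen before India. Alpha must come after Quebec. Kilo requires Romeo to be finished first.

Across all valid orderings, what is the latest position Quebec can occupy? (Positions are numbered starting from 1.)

Following every chain forward from Quebec, the activities that must come later are India, Kilo, Alpha — 3 of them.
So at least 3 activities follow Quebec, putting Quebec no later than position 3. That position is achievable by scheduling everything else first.

3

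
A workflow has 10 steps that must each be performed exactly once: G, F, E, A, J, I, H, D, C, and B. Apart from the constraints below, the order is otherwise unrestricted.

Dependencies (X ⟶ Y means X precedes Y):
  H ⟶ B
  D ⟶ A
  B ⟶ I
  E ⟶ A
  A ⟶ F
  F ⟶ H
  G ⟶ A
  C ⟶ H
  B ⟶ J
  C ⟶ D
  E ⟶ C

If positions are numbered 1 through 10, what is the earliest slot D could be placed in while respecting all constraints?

Every step that must precede D has to come before it. Tracing all chains that end at D, those steps are: E, C — 2 in total.
So at minimum 2 steps come before D, putting D no earlier than position 3. That position is achievable by scheduling exactly those predecessors first.

3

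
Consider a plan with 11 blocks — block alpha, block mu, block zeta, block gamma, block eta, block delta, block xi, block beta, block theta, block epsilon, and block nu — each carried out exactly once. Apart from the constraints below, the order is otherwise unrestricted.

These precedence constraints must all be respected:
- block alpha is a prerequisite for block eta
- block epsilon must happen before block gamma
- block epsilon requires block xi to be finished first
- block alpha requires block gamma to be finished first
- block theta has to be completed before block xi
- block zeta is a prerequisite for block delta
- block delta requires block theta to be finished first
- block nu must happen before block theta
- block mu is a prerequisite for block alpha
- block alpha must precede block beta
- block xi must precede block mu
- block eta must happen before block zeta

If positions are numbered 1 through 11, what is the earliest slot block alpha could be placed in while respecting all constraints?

Working backwards through the constraints from block alpha, its full set of required predecessors is block mu, block gamma, block xi, block theta, block epsilon, block nu — 6 of them.
With 6 mandatory predecessors, the earliest block alpha can sit is position 6+1 = 7, and placing just those 6 first achieves it.

7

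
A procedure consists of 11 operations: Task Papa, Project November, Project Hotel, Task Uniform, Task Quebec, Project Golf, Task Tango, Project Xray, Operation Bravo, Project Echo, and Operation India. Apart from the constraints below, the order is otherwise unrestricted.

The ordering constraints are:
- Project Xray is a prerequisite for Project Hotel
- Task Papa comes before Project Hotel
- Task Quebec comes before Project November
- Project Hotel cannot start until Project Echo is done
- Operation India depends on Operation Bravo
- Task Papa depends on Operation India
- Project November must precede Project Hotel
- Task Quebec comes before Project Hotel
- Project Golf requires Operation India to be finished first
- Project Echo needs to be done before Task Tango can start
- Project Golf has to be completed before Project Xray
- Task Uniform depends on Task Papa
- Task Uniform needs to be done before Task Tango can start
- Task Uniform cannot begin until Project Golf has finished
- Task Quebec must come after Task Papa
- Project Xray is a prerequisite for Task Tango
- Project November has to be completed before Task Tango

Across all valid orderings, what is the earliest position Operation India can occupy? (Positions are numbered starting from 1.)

Working backwards through the constraints from Operation India, its only required predecessor is Operation Bravo.
With 1 mandatory predecessor, the earliest Operation India can sit is position 1+1 = 2, and placing just that one first achieves it.

2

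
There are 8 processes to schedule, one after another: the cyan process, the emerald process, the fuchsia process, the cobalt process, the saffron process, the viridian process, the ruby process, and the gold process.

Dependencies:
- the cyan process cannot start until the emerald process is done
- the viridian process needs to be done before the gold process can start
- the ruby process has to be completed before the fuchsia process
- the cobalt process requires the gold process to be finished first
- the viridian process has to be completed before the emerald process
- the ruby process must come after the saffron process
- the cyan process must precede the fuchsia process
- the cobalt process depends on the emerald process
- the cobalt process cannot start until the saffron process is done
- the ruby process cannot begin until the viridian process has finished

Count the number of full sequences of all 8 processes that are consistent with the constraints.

142

The processes with no prerequisites are the saffron process, the viridian process; any of them can be placed first.
Systematically extending each partial ordering one process at a time and counting, there are 142 complete orderings.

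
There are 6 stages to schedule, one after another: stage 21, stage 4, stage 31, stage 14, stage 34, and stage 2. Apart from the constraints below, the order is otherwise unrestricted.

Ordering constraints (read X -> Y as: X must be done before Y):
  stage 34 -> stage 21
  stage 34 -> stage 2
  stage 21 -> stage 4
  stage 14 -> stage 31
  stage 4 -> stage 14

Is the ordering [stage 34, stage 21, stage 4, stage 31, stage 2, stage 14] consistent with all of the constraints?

No

Here stage 14 comes after stage 31.
That contradicts the constraint that stage 14 must precede stage 31.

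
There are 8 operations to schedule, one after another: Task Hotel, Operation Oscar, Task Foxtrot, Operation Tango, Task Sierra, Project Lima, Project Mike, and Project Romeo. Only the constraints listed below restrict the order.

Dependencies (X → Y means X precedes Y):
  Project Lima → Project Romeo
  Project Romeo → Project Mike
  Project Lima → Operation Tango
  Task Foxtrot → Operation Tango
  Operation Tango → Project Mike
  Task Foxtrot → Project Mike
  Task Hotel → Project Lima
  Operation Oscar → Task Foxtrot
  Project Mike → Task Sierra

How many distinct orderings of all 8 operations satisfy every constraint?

16

The operations with no prerequisites are Task Hotel, Operation Oscar; any of them can be placed first.
Systematically extending each partial ordering one operation at a time and counting, there are 16 complete orderings.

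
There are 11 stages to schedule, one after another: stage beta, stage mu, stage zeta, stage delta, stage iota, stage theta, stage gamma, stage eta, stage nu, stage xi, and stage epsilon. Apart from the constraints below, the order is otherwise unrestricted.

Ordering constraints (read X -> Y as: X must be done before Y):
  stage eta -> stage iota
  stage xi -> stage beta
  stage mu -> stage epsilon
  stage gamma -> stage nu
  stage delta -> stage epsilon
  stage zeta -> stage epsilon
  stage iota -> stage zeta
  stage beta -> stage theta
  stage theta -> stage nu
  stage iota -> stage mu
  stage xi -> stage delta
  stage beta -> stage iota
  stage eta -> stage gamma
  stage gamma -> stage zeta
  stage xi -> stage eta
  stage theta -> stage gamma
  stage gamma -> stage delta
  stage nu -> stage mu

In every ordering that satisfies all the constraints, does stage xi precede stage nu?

There is a constraint chain stage xi → stage beta → stage theta → stage nu.
So stage xi must precede stage nu in any valid ordering.

Yes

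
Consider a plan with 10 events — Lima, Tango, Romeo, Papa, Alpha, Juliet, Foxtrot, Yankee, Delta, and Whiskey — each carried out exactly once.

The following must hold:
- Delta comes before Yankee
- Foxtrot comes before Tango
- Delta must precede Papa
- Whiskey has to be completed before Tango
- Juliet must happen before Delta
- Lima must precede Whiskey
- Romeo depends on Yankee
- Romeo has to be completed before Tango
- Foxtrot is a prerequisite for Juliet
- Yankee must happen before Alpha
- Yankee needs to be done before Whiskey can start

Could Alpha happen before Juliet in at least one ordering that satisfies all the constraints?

The constraints give a chain Juliet → Delta → Yankee → Alpha, which forces Juliet before Alpha.
Hence Alpha can never be scheduled before Juliet.

No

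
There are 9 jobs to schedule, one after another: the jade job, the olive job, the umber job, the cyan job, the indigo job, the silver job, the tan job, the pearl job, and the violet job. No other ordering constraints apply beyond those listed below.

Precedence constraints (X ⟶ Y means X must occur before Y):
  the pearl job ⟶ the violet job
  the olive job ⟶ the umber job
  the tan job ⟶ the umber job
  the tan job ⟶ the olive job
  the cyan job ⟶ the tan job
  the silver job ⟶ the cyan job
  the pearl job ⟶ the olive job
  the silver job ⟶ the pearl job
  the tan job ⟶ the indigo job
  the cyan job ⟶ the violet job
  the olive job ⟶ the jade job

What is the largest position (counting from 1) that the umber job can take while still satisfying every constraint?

9

No constraint forces any job after the umber job, so it can be placed last, in position 9.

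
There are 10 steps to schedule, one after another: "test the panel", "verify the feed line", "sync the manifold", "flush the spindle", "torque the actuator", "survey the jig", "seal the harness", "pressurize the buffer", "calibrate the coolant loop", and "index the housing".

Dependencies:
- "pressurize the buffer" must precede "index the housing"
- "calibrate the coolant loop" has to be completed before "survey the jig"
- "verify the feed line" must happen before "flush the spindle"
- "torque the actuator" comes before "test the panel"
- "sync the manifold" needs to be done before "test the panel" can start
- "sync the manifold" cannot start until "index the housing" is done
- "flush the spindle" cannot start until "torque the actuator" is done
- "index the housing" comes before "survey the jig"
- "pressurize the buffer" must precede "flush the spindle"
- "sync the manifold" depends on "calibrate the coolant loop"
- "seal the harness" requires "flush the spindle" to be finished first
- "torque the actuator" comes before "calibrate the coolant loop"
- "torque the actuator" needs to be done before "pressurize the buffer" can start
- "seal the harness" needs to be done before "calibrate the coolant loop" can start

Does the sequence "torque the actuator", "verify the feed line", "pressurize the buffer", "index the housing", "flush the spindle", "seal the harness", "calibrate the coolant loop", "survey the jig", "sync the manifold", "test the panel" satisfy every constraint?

Yes

Checking each listed constraint against this order: for instance, "torque the actuator" is in position 1 and "test the panel" in position 10, so that constraint holds — and the remaining constraints check out the same way.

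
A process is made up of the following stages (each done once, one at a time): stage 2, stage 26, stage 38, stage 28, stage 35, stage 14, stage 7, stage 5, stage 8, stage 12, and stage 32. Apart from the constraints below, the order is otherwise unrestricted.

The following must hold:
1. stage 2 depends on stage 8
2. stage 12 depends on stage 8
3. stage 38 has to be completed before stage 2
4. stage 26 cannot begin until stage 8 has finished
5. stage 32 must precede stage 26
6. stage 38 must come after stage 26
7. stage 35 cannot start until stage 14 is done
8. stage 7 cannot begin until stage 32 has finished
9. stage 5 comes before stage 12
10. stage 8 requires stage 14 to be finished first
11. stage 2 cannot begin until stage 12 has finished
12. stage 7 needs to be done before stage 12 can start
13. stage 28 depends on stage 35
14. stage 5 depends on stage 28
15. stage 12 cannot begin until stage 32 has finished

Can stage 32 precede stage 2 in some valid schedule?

Stage 32 is actually forced before stage 2 by the constraints, so certainly some valid ordering has stage 32 first.

Yes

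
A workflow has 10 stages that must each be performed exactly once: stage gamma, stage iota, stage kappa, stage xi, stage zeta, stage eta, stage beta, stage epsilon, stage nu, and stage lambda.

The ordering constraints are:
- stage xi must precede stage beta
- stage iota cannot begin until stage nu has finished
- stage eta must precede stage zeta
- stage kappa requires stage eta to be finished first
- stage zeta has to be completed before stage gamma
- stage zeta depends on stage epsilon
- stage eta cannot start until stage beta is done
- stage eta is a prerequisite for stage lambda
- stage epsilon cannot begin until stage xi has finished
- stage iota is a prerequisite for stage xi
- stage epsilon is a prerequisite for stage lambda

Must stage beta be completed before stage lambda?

Yes

Chaining the stated constraints: stage beta → stage eta → stage lambda.
So stage beta must precede stage lambda in any valid ordering.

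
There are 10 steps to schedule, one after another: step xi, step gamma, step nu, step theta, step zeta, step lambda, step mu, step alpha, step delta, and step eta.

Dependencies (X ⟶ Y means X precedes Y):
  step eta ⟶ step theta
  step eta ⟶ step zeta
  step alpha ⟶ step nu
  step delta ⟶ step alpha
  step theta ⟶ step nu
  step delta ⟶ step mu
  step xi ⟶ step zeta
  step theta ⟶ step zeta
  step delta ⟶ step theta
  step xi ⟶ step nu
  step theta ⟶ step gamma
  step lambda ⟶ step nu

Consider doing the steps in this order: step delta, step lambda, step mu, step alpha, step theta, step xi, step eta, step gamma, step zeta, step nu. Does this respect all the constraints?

No

The sequence places step theta ahead of step eta.
That contradicts the constraint that step eta must precede step theta.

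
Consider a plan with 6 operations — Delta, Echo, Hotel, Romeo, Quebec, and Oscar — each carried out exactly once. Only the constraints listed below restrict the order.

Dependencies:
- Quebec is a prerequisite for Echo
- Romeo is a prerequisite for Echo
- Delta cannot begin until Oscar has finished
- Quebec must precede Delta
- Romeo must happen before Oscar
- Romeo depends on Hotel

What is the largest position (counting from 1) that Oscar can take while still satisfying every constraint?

Following the constraints forward from Oscar, its only required successor is Delta.
So at least 1 operation follows Oscar, putting Oscar no later than position 5. That position is achievable by scheduling everything else first.

5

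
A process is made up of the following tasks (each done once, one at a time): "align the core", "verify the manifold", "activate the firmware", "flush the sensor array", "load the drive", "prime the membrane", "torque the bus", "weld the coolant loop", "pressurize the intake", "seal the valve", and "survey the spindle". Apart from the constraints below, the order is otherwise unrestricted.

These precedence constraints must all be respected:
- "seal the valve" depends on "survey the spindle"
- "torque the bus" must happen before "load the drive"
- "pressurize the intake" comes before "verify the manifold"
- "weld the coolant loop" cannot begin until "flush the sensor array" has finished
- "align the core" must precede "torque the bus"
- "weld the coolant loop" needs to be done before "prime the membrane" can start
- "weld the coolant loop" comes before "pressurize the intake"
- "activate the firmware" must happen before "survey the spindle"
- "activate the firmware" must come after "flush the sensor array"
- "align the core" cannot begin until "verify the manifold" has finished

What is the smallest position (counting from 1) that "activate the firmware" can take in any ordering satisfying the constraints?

2

The only task forced before "activate the firmware" (directly or transitively) is "flush the sensor array".
So at minimum 1 task comes before "activate the firmware", putting "activate the firmware" no earlier than position 2. That position is achievable by scheduling exactly that predecessor first.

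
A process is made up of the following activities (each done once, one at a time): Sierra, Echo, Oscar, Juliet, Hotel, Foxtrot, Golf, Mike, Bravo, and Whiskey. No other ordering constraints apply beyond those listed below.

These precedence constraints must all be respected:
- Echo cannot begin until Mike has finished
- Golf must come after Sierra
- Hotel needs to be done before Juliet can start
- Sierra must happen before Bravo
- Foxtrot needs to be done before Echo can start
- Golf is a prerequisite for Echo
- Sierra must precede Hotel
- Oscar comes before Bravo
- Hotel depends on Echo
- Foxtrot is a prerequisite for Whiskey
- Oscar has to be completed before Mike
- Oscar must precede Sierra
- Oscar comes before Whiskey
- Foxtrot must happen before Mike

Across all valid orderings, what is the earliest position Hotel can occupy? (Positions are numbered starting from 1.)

7

Every activity that must precede Hotel has to come before it. Tracing all chains that end at Hotel, those activities are: Sierra, Echo, Oscar, Foxtrot, Golf, Mike — 6 in total.
So at minimum 6 activities come before Hotel, putting Hotel no earlier than position 7. That position is achievable by scheduling exactly those predecessors first.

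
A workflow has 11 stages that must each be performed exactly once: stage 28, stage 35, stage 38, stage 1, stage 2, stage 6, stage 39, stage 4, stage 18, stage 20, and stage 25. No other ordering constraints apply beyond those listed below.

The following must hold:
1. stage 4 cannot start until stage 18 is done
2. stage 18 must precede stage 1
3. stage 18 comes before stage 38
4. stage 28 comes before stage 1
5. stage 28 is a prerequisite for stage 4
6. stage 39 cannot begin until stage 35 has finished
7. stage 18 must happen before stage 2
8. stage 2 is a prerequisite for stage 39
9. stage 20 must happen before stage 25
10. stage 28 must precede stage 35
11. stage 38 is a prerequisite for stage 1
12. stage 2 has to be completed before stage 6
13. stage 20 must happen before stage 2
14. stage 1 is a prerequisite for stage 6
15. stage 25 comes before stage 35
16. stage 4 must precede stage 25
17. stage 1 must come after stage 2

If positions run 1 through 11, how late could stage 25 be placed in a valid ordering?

9

The stages that are forced after stage 25, directly or by a chain of constraints, are stage 35, stage 39. That's 2 stages.
So at least 2 stages follow stage 25, putting stage 25 no later than position 9. That position is achievable by scheduling everything else first.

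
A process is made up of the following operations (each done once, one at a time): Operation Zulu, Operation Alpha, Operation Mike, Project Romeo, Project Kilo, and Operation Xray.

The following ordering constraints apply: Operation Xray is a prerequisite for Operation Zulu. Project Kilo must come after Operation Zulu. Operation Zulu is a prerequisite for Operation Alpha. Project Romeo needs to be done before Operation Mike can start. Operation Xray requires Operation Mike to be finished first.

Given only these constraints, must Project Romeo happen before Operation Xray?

Yes

Tracing the constraints gives a chain: Project Romeo → Operation Mike → Operation Xray.
Hence Project Romeo necessarily comes before Operation Xray.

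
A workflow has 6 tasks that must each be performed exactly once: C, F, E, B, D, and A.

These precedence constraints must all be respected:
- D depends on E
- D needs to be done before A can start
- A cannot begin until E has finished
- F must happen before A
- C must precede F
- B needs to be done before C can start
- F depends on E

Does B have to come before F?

Chaining the stated constraints: B → C → F.
So B must precede F in any valid ordering.

Yes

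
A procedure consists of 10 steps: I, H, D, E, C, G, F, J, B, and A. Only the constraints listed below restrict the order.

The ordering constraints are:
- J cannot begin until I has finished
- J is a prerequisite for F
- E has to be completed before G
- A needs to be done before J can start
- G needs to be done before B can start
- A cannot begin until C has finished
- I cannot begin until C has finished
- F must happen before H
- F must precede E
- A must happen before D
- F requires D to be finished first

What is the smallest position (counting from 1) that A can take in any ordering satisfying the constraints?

2

Working backwards through the constraints from A, its only required predecessor is C.
So at minimum 1 step comes before A, putting A no earlier than position 2. That position is achievable by scheduling exactly that predecessor first.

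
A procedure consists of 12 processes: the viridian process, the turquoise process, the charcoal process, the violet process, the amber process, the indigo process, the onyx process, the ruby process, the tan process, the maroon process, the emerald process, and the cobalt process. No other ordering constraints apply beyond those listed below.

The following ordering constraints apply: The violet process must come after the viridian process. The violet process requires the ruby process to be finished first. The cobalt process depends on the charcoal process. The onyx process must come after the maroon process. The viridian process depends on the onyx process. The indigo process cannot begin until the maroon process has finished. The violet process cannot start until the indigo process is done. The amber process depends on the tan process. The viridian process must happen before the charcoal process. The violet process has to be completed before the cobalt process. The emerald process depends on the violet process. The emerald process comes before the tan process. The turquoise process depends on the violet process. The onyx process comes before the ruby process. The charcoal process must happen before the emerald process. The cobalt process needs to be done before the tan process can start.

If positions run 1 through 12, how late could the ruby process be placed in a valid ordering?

6

Every process that must follow the ruby process has to come after it. Tracing all chains starting from the ruby process, those processes are: the turquoise process, the violet process, the amber process, the tan process, the emerald process, the cobalt process — 6 in total.
So at least 6 processes follow the ruby process, putting the ruby process no later than position 6. That position is achievable by scheduling everything else first.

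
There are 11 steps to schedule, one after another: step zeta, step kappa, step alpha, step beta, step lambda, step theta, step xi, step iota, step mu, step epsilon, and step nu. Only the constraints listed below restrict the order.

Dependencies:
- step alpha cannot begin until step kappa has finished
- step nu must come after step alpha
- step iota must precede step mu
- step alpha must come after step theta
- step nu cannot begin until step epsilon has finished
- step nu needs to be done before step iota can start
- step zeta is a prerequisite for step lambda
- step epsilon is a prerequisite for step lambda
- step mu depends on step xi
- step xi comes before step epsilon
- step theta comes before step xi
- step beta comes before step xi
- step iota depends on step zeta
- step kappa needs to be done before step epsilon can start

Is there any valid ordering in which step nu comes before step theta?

The constraints give a chain step theta → step alpha → step nu, which forces step theta before step nu.
Hence step nu can never be scheduled before step theta.

No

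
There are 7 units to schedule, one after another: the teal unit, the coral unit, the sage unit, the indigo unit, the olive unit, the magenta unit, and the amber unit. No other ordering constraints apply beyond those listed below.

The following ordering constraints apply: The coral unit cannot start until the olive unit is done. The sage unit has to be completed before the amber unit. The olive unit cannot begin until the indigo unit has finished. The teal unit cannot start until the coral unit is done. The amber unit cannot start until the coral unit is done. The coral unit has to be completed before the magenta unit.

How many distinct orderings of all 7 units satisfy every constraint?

30

The units with no prerequisites are the sage unit, the indigo unit; any of them can be placed first.
Systematically extending each partial ordering one unit at a time and counting, there are 30 complete orderings.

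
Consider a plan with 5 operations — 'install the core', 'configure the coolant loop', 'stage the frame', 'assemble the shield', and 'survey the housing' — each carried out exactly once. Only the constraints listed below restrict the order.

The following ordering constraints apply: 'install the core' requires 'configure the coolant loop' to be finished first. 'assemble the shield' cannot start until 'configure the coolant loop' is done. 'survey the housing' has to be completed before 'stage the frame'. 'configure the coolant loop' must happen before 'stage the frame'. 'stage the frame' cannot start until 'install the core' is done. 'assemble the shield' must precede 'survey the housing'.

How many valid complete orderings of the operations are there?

3

Only 'configure the coolant loop' has no prerequisites, so it must go first.
Counting all ways to extend the partial order to a total order gives 3.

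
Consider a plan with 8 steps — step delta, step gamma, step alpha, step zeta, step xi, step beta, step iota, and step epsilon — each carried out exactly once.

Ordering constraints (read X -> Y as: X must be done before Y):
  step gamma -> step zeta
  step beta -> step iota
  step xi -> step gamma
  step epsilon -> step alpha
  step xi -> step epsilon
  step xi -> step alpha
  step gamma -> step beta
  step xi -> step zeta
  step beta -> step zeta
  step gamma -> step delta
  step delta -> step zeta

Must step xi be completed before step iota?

Following the dependencies: step xi → step gamma → step beta → step iota.
Hence step xi necessarily comes before step iota.

Yes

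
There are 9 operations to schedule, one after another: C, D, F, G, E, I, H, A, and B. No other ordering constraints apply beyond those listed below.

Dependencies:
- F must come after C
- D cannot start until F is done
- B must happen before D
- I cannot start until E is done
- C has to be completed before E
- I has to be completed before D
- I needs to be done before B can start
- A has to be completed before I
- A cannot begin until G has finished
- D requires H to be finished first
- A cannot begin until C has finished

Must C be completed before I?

Tracing the constraints gives a chain: C → E → I.
So C must precede I in any valid ordering.

Yes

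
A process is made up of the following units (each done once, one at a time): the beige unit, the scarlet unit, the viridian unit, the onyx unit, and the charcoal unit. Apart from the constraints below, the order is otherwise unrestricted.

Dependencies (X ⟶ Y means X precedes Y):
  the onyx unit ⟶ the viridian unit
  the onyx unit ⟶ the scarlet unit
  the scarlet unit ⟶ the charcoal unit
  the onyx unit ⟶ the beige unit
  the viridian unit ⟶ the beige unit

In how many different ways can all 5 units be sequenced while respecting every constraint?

6

The onyx unit is the only unit with nothing required before it, so every ordering starts there.
Enumerating by repeatedly choosing an available unit (one whose prerequisites are all placed) gives 6 distinct complete orderings.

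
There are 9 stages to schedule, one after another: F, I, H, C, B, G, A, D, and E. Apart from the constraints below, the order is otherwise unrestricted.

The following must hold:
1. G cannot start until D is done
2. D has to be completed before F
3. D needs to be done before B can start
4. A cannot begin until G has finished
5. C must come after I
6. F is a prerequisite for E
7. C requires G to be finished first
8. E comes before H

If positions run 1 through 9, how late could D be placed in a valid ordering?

2

The stages that are forced after D, directly or by a chain of constraints, are F, H, C, B, G, A, E. That's 7 stages.
So at least 7 stages follow D, putting D no later than position 2. That position is achievable by scheduling everything else first.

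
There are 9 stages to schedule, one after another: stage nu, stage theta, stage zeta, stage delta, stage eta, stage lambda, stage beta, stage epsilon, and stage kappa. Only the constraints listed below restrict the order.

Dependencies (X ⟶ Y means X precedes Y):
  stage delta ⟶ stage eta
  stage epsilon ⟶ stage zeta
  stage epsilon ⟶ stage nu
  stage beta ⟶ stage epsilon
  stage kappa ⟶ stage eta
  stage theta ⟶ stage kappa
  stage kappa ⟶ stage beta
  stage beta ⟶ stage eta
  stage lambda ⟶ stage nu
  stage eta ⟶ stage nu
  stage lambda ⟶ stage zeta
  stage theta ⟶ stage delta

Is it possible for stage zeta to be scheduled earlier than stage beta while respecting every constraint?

No

Following stage beta → stage epsilon → stage zeta, stage beta must precede stage zeta in every valid ordering.
Hence stage zeta can never be scheduled before stage beta.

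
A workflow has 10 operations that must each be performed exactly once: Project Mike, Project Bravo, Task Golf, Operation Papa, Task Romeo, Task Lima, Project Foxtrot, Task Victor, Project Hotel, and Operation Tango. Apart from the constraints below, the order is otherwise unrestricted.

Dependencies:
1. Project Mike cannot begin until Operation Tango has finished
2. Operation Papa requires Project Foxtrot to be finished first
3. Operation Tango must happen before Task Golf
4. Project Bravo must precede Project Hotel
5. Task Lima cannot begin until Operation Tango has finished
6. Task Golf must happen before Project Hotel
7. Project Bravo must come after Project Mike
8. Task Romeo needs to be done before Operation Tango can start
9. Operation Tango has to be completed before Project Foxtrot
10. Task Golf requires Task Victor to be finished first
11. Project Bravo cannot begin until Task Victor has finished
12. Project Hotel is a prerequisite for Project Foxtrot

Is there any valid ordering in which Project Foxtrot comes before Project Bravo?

No

There is a dependency chain Project Bravo → Project Hotel → Project Foxtrot, so Project Foxtrot always comes after Project Bravo.
Hence Project Foxtrot can never be scheduled before Project Bravo.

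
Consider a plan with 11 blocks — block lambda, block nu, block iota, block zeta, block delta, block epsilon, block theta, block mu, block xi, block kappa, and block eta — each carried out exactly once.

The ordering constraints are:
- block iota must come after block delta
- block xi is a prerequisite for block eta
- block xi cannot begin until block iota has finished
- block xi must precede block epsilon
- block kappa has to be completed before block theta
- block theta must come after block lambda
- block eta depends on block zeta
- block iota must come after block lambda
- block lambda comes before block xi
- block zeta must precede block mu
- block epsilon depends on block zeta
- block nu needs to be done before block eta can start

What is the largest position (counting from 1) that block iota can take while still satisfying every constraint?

The blocks that are forced after block iota, directly or by a chain of constraints, are block epsilon, block xi, block eta. That's 3 blocks.
With 3 mandatory successors out of 11 blocks total, the latest slot for block iota is 11−3 = 8, and it's reachable by doing all non-successors before block iota.

8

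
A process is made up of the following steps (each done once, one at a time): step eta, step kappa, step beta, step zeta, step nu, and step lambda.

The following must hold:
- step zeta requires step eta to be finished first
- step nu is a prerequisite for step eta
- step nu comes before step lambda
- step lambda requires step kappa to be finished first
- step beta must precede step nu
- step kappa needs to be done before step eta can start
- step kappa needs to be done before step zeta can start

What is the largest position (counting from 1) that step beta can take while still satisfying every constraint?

2

The steps that are forced after step beta, directly or by a chain of constraints, are step eta, step zeta, step nu, step lambda. That's 4 steps.
With 4 mandatory successors out of 6 steps total, the latest slot for step beta is 6−4 = 2, and it's reachable by doing all non-successors before step beta.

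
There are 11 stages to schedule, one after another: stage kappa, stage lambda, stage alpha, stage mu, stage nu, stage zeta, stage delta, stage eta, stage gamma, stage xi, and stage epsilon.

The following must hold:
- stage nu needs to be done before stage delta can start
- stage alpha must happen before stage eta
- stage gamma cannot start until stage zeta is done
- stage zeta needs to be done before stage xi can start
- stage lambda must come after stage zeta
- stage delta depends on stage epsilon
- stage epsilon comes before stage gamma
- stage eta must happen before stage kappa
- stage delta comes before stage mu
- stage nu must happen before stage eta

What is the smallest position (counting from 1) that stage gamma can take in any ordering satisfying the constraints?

Every stage that must precede stage gamma has to come before it. Tracing all chains that end at stage gamma, those stages are: stage zeta, stage epsilon — 2 in total.
With 2 mandatory predecessors, the earliest stage gamma can sit is position 2+1 = 3, and placing just those 2 first achieves it.

3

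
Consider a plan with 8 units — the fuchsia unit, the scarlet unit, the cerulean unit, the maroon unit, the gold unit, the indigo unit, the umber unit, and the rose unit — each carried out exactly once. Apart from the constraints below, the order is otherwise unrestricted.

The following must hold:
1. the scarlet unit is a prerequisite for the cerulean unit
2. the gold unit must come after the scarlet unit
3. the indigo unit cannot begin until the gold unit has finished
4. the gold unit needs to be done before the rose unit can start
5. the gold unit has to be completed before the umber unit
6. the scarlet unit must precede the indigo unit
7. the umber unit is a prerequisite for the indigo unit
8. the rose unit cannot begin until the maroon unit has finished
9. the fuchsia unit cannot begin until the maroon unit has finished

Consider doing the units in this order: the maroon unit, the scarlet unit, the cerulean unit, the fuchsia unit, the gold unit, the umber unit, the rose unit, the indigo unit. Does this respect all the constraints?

Every stated constraint is respected: the scarlet unit sits at position 2, ahead of the indigo unit at position 8, and each of the other listed pairs likewise has the predecessor earlier in the sequence.

Yes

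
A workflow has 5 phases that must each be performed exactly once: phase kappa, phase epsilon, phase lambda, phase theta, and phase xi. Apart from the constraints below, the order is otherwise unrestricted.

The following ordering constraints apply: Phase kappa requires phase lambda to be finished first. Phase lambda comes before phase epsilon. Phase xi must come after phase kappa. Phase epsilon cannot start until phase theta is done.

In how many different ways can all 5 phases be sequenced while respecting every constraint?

2 phases have no prerequisites (phase lambda, phase theta), so any of them could come first.
Enumerating by repeatedly choosing an available phase (one whose prerequisites are all placed) gives 9 distinct complete orderings.

9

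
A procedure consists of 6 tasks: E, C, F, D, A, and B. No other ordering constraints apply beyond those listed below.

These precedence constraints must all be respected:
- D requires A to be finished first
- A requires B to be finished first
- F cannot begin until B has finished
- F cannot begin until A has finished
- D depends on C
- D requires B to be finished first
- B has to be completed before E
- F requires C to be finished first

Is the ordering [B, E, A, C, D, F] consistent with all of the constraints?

Every stated constraint is respected: B sits at position 1, ahead of F at position 6, and each of the other listed pairs likewise has the predecessor earlier in the sequence.

Yes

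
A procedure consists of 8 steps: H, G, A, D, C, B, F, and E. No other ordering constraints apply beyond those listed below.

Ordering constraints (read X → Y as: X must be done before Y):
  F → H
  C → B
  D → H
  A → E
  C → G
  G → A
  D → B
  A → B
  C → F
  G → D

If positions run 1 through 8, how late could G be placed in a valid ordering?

3

Every step that must follow G has to come after it. Tracing all chains starting from G, those steps are: H, A, D, B, E — 5 in total.
So at least 5 steps follow G, putting G no later than position 3. That position is achievable by scheduling everything else first.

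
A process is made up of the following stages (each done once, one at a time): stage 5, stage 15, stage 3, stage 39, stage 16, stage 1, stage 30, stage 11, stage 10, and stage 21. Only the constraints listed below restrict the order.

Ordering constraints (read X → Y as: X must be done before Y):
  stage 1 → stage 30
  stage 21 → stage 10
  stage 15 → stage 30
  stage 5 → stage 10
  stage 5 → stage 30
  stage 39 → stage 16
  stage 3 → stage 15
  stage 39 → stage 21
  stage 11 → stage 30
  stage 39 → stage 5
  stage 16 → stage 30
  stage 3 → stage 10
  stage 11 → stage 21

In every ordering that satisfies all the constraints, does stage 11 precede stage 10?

Yes

Chaining the stated constraints: stage 11 → stage 21 → stage 10.
Hence stage 11 necessarily comes before stage 10.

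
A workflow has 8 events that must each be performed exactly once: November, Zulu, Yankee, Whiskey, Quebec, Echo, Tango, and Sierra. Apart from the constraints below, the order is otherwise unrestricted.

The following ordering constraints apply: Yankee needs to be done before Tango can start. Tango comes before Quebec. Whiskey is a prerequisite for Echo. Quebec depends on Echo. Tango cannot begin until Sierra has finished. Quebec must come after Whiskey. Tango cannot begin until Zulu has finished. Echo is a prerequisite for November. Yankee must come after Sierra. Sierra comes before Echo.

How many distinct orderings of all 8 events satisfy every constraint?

122

3 events have no prerequisites (Zulu, Whiskey, Sierra), so any of them could come first.
Counting all ways to extend the partial order to a total order gives 122.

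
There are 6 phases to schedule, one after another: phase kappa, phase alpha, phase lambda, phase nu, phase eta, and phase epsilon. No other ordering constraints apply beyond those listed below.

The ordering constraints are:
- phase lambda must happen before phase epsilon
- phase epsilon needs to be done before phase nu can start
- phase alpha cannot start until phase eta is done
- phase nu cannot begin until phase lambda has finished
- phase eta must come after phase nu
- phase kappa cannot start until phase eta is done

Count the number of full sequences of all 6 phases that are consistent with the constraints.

Phase lambda is the only phase with nothing required before it, so every ordering starts there.
Enumerating by repeatedly choosing an available phase (one whose prerequisites are all placed) gives 2 distinct complete orderings.

2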